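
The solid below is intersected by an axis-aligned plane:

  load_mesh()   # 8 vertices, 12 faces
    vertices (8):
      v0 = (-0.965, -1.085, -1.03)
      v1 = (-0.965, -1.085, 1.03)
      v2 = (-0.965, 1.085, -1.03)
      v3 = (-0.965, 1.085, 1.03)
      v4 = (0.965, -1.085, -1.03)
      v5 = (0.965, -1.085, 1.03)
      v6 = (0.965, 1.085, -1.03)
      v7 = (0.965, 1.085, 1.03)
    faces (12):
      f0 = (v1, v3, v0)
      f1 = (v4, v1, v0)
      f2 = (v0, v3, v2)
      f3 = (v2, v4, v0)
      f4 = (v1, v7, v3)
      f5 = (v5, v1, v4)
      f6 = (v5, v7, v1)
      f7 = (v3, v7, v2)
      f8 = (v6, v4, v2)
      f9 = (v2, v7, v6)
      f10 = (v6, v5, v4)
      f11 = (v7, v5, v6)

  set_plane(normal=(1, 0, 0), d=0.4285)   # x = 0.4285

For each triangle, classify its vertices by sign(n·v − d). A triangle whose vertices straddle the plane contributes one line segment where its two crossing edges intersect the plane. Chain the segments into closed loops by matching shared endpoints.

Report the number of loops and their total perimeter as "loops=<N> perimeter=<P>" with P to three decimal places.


loops=1 perimeter=8.460

Straddling triangles (8 of 12):
  (v4,v1,v0) [+--] → (0.4285, -1.085, -0.457363)–(0.4285, -1.085, -1.03)  len=0.5726
  (v2,v4,v0) [-+-] → (0.4285, -0.481785, -1.03)–(0.4285, -1.085, -1.03)  len=0.6032
  (v1,v7,v3) [-+-] → (0.4285, 0.481785, 1.03)–(0.4285, 1.085, 1.03)  len=0.6032
  (v5,v1,v4) [+-+] → (0.4285, -1.085, 1.03)–(0.4285, -1.085, -0.457363)  len=1.4874
  (v5,v7,v1) [++-] → (0.4285, 0.481785, 1.03)–(0.4285, -1.085, 1.03)  len=1.5668
  (v3,v7,v2) [-+-] → (0.4285, 1.085, 1.03)–(0.4285, 1.085, 0.457363)  len=0.5726
  (v6,v4,v2) [++-] → (0.4285, -0.481785, -1.03)–(0.4285, 1.085, -1.03)  len=1.5668
  (v2,v7,v6) [-++] → (0.4285, 1.085, 0.457363)–(0.4285, 1.085, -1.03)  len=1.4874

Chained into 1 loop(s):
  loop 1: 8 segments, perimeter = 8.4600
Total perimeter = 8.460


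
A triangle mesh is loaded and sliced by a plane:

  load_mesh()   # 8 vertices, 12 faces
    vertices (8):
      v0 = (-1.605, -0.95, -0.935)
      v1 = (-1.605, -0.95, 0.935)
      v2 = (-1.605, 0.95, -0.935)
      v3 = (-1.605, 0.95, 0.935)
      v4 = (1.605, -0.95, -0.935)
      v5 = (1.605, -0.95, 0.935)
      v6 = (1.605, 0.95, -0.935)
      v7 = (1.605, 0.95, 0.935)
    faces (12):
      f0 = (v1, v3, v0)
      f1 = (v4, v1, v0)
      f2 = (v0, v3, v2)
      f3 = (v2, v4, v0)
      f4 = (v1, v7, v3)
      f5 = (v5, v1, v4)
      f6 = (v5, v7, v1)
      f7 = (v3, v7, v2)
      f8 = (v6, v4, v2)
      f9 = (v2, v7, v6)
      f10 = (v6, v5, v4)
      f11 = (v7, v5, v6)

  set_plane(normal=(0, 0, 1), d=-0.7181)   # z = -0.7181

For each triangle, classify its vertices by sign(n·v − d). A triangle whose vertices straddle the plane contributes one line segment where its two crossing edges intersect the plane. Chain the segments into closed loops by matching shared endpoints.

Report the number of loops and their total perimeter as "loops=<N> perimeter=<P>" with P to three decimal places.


loops=1 perimeter=10.220

Straddling triangles (8 of 12):
  (v1,v3,v0) [++-] → (-1.605, -0.72962, -0.7181)–(-1.605, -0.95, -0.7181)  len=0.2204
  (v4,v1,v0) [-+-] → (1.23267, -0.95, -0.7181)–(-1.605, -0.95, -0.7181)  len=2.8377
  (v0,v3,v2) [-+-] → (-1.605, -0.72962, -0.7181)–(-1.605, 0.95, -0.7181)  len=1.6796
  (v5,v1,v4) [++-] → (1.23267, -0.95, -0.7181)–(1.605, -0.95, -0.7181)  len=0.3723
  (v3,v7,v2) [++-] → (-1.23267, 0.95, -0.7181)–(-1.605, 0.95, -0.7181)  len=0.3723
  (v2,v7,v6) [-+-] → (-1.23267, 0.95, -0.7181)–(1.605, 0.95, -0.7181)  len=2.8377
  (v6,v5,v4) [-+-] → (1.605, 0.72962, -0.7181)–(1.605, -0.95, -0.7181)  len=1.6796
  (v7,v5,v6) [++-] → (1.605, 0.72962, -0.7181)–(1.605, 0.95, -0.7181)  len=0.2204

Chained into 1 loop(s):
  loop 1: 8 segments, perimeter = 10.2200
Total perimeter = 10.220


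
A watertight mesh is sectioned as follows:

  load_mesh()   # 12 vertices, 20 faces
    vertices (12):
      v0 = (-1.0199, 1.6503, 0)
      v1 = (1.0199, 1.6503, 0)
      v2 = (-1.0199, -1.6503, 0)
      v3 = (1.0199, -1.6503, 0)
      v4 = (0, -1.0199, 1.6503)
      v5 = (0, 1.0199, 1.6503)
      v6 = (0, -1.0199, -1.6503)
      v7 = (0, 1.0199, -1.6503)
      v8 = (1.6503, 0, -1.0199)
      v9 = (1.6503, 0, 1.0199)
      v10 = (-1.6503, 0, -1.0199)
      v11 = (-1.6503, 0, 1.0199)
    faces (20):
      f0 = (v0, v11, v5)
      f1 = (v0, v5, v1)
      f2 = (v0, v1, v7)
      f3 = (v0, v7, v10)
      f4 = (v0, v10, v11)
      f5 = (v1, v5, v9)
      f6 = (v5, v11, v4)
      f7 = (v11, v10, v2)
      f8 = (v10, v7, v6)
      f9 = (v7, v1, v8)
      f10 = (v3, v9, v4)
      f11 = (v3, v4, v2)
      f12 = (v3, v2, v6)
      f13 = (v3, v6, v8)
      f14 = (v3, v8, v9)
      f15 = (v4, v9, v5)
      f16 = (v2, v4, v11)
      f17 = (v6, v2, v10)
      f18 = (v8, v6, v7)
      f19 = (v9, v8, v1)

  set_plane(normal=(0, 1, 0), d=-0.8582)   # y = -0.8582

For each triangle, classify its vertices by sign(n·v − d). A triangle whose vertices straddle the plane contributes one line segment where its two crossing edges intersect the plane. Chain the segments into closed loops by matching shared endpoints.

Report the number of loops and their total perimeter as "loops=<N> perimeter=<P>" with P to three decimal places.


Straddling triangles (10 of 20):
  (v5,v11,v4) [++-] → (-0.261647, -0.8582, 1.55035)–(0, -0.8582, 1.6503)  len=0.2801
  (v11,v10,v2) [++-] → (-1.32248, -0.8582, -0.489525)–(-1.32248, -0.8582, 0.489525)  len=0.9790
  (v10,v7,v6) [++-] → (0, -0.8582, -1.6503)–(-0.261647, -0.8582, -1.55035)  len=0.2801
  (v3,v9,v4) [-+-] → (1.32248, -0.8582, 0.489525)–(0.261647, -0.8582, 1.55035)  len=1.5002
  (v3,v6,v8) [--+] → (0.261647, -0.8582, -1.55035)–(1.32248, -0.8582, -0.489525)  len=1.5002
  (v3,v8,v9) [-++] → (1.32248, -0.8582, -0.489525)–(1.32248, -0.8582, 0.489525)  len=0.9790
  (v4,v9,v5) [-++] → (0.261647, -0.8582, 1.55035)–(0, -0.8582, 1.6503)  len=0.2801
  (v2,v4,v11) [--+] → (-0.261647, -0.8582, 1.55035)–(-1.32248, -0.8582, 0.489525)  len=1.5002
  (v6,v2,v10) [--+] → (-1.32248, -0.8582, -0.489525)–(-0.261647, -0.8582, -1.55035)  len=1.5002
  (v8,v6,v7) [+-+] → (0.261647, -0.8582, -1.55035)–(0, -0.8582, -1.6503)  len=0.2801

Chained into 1 loop(s):
  loop 1: 10 segments, perimeter = 9.0794
Total perimeter = 9.079

loops=1 perimeter=9.079


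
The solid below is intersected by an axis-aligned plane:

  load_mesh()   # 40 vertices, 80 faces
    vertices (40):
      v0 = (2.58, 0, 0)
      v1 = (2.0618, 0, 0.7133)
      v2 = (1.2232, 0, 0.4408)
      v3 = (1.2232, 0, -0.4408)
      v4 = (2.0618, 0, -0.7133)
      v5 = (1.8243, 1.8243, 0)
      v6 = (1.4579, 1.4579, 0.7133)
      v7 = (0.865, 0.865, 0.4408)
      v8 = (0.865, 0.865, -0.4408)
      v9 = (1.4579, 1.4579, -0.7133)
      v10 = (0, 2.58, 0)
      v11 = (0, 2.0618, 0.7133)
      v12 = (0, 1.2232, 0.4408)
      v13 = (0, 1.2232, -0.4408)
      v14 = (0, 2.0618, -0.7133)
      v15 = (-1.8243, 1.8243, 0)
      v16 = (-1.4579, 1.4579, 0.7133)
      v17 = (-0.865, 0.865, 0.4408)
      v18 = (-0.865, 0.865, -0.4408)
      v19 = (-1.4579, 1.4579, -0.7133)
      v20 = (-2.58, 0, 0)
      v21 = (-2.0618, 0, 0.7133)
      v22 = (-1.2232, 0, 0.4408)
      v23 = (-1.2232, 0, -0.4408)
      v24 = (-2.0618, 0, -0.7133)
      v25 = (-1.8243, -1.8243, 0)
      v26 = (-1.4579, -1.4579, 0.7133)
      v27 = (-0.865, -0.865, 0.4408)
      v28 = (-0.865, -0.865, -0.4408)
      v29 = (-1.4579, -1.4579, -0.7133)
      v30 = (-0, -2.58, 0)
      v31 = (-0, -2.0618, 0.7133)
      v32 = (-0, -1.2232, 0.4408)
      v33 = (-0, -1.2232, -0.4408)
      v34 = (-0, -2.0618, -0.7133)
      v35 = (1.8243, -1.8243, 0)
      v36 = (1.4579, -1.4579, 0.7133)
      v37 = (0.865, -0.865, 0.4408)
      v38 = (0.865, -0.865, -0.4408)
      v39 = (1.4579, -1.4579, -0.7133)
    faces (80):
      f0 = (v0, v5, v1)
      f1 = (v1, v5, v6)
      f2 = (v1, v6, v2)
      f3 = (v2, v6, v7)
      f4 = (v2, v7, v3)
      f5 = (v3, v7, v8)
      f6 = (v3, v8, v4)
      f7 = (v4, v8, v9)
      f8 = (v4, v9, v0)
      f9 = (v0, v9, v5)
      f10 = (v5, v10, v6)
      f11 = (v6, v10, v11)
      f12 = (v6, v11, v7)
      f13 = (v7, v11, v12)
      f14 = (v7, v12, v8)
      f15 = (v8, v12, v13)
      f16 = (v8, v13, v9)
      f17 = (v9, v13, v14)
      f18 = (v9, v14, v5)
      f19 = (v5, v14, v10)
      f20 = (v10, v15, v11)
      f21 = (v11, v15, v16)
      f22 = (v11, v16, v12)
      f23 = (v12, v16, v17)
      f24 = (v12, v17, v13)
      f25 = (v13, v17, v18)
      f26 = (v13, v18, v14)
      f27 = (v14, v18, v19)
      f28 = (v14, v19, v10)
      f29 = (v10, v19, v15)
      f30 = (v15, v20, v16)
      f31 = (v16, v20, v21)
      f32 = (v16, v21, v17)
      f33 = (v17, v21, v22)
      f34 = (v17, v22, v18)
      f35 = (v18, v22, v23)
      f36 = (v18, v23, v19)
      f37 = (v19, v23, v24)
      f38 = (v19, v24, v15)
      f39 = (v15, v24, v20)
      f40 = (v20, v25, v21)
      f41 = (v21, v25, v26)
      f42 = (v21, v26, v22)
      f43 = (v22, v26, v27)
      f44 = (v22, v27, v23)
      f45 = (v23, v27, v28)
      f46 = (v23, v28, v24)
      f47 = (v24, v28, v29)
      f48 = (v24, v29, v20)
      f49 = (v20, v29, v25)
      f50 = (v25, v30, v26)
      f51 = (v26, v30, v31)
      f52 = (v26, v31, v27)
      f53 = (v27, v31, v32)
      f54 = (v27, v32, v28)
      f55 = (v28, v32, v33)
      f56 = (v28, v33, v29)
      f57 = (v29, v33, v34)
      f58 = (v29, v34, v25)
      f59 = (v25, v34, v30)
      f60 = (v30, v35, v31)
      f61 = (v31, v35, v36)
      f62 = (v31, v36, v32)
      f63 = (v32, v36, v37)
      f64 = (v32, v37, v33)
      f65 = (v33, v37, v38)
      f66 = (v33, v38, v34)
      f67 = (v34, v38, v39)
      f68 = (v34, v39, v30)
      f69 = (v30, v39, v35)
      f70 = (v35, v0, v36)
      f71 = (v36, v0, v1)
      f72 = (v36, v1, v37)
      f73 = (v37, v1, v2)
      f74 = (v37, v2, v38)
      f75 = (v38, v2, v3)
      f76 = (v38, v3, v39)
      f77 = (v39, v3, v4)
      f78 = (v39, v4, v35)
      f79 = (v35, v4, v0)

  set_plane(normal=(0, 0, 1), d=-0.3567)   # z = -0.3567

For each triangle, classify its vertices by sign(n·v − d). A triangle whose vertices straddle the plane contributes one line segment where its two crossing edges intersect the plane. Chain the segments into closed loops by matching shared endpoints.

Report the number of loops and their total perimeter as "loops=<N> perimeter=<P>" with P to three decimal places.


loops=2 perimeter=21.700

Straddling triangles (32 of 80):
  (v2,v7,v3) [++-] → (1.18903, 0.0825164, -0.3567)–(1.2232, 0, -0.3567)  len=0.0893
  (v3,v7,v8) [-+-] → (1.18903, 0.0825164, -0.3567)–(0.865, 0.865, -0.3567)  len=0.8469
  (v4,v9,v0) [--+] → (2.01887, 0.729052, -0.3567)–(2.32086, 0, -0.3567)  len=0.7891
  (v0,v9,v5) [+-+] → (2.01887, 0.729052, -0.3567)–(1.64107, 1.64107, -0.3567)  len=0.9872
  (v7,v12,v8) [++-] → (0.782484, 0.89917, -0.3567)–(0.865, 0.865, -0.3567)  len=0.0893
  (v8,v12,v13) [-+-] → (0.782484, 0.89917, -0.3567)–(0, 1.2232, -0.3567)  len=0.8469
  (v9,v14,v5) [--+] → (0.912022, 1.94307, -0.3567)–(1.64107, 1.64107, -0.3567)  len=0.7891
  (v5,v14,v10) [+-+] → (0.912022, 1.94307, -0.3567)–(0, 2.32086, -0.3567)  len=0.9872
  (v12,v17,v13) [++-] → (-0.0825164, 1.18903, -0.3567)–(0, 1.2232, -0.3567)  len=0.0893
  (v13,v17,v18) [-+-] → (-0.0825164, 1.18903, -0.3567)–(-0.865, 0.865, -0.3567)  len=0.8469
  (v14,v19,v10) [--+] → (-0.729052, 2.01887, -0.3567)–(0, 2.32086, -0.3567)  len=0.7891
  (v10,v19,v15) [+-+] → (-0.729052, 2.01887, -0.3567)–(-1.64107, 1.64107, -0.3567)  len=0.9872
  (v17,v22,v18) [++-] → (-0.89917, 0.782484, -0.3567)–(-0.865, 0.865, -0.3567)  len=0.0893
  (v18,v22,v23) [-+-] → (-0.89917, 0.782484, -0.3567)–(-1.2232, 0, -0.3567)  len=0.8469
  (v19,v24,v15) [--+] → (-1.94307, 0.912022, -0.3567)–(-1.64107, 1.64107, -0.3567)  len=0.7891
  (v15,v24,v20) [+-+] → (-1.94307, 0.912022, -0.3567)–(-2.32086, 0, -0.3567)  len=0.9872
  (v22,v27,v23) [++-] → (-1.18903, -0.0825164, -0.3567)–(-1.2232, 0, -0.3567)  len=0.0893
  (v23,v27,v28) [-+-] → (-1.18903, -0.0825164, -0.3567)–(-0.865, -0.865, -0.3567)  len=0.8469
  (v24,v29,v20) [--+] → (-2.01887, -0.729052, -0.3567)–(-2.32086, 0, -0.3567)  len=0.7891
  (v20,v29,v25) [+-+] → (-2.01887, -0.729052, -0.3567)–(-1.64107, -1.64107, -0.3567)  len=0.9872
  (v27,v32,v28) [++-] → (-0.782484, -0.89917, -0.3567)–(-0.865, -0.865, -0.3567)  len=0.0893
  (v28,v32,v33) [-+-] → (-0.782484, -0.89917, -0.3567)–(0, -1.2232, -0.3567)  len=0.8469
  (v29,v34,v25) [--+] → (-0.912022, -1.94307, -0.3567)–(-1.64107, -1.64107, -0.3567)  len=0.7891
  (v25,v34,v30) [+-+] → (-0.912022, -1.94307, -0.3567)–(0, -2.32086, -0.3567)  len=0.9872
  (v32,v37,v33) [++-] → (0.0825164, -1.18903, -0.3567)–(0, -1.2232, -0.3567)  len=0.0893
  (v33,v37,v38) [-+-] → (0.0825164, -1.18903, -0.3567)–(0.865, -0.865, -0.3567)  len=0.8469
  (v34,v39,v30) [--+] → (0.729052, -2.01887, -0.3567)–(0, -2.32086, -0.3567)  len=0.7891
  (v30,v39,v35) [+-+] → (0.729052, -2.01887, -0.3567)–(1.64107, -1.64107, -0.3567)  len=0.9872
  (v37,v2,v38) [++-] → (0.89917, -0.782484, -0.3567)–(0.865, -0.865, -0.3567)  len=0.0893
  (v38,v2,v3) [-+-] → (0.89917, -0.782484, -0.3567)–(1.2232, 0, -0.3567)  len=0.8469
  (v39,v4,v35) [--+] → (1.94307, -0.912022, -0.3567)–(1.64107, -1.64107, -0.3567)  len=0.7891
  (v35,v4,v0) [+-+] → (1.94307, -0.912022, -0.3567)–(2.32086, 0, -0.3567)  len=0.9872

Chained into 2 loop(s):
  loop 1: 16 segments, perimeter = 7.4899
  loop 2: 16 segments, perimeter = 14.2104
Total perimeter = 21.700


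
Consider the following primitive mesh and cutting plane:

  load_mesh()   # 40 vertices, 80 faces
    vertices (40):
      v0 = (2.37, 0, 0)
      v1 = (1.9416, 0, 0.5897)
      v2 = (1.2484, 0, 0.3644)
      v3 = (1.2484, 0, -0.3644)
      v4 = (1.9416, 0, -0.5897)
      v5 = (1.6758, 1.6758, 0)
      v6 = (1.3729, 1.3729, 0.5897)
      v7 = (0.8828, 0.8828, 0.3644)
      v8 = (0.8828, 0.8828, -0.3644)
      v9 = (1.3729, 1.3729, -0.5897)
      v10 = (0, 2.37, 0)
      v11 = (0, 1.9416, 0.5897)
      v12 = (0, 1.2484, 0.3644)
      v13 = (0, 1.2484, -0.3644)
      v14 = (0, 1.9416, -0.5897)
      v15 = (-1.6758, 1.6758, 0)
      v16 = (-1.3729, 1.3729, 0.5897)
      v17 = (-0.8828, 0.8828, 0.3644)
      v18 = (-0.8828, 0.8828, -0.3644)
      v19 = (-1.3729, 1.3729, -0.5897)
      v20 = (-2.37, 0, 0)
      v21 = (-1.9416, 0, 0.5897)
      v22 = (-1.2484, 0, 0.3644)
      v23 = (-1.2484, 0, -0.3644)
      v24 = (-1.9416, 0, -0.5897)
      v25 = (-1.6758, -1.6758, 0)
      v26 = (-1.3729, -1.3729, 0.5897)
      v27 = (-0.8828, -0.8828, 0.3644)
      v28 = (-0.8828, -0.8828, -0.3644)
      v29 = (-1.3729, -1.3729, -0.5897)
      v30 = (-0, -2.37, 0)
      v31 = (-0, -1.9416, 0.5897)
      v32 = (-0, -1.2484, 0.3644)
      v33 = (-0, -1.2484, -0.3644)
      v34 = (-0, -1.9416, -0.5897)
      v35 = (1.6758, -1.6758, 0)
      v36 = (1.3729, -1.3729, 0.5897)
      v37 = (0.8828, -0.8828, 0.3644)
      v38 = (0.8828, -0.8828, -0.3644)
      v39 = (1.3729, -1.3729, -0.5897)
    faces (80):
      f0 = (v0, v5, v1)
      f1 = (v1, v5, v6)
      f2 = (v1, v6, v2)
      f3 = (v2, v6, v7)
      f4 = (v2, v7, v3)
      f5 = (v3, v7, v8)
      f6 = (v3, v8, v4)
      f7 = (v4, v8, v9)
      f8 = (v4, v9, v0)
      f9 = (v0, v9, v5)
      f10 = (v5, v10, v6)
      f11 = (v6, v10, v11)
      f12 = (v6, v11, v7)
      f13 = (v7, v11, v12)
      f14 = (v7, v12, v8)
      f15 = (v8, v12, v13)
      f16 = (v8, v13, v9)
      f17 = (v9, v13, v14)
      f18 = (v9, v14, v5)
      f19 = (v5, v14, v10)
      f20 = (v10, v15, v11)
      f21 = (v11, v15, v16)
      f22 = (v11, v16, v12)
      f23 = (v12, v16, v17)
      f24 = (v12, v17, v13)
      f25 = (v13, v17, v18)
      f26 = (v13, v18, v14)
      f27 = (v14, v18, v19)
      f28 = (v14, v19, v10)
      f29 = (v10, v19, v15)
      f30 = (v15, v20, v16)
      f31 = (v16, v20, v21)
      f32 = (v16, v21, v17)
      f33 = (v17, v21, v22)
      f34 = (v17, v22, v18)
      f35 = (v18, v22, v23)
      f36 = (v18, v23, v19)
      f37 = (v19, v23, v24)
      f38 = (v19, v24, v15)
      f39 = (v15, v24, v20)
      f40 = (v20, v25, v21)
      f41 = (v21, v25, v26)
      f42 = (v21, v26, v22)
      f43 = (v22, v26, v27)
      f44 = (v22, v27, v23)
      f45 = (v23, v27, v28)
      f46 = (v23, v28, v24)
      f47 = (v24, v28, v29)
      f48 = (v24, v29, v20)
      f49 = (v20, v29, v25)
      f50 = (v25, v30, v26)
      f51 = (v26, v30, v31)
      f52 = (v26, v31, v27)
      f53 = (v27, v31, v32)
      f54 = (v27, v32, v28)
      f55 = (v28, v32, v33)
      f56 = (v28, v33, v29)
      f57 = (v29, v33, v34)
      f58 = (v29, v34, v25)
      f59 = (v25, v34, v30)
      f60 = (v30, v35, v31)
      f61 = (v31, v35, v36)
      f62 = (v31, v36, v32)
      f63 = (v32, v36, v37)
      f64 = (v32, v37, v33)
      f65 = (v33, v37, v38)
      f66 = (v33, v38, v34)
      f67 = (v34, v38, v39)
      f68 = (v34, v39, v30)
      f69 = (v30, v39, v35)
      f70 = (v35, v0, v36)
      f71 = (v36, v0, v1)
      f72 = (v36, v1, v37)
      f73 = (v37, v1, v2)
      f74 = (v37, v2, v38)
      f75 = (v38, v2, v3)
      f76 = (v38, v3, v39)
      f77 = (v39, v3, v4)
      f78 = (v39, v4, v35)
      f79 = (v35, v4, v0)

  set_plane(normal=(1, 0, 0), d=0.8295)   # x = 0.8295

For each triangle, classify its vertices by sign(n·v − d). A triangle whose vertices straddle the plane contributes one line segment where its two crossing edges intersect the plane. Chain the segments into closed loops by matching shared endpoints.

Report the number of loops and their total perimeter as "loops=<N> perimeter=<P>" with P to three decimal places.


Straddling triangles (20 of 80):
  (v5,v10,v6) [+-+] → (0.8295, 2.02638, 0)–(0.8295, 1.76756, 0.356294)  len=0.4404
  (v6,v10,v11) [+--] → (0.8295, 1.76756, 0.356294)–(0.8295, 1.59799, 0.5897)  len=0.2885
  (v6,v11,v7) [+-+] → (0.8295, 1.59799, 0.5897)–(0.8295, 0.946726, 0.378003)  len=0.6848
  (v7,v11,v12) [+--] → (0.8295, 0.946726, 0.378003)–(0.8295, 0.904873, 0.3644)  len=0.0440
  (v7,v12,v8) [+-+] → (0.8295, 0.904873, 0.3644)–(0.8295, 0.904873, -0.320398)  len=0.6848
  (v8,v12,v13) [+--] → (0.8295, 0.904873, -0.320398)–(0.8295, 0.904873, -0.3644)  len=0.0440
  (v8,v13,v9) [+-+] → (0.8295, 0.904873, -0.3644)–(0.8295, 1.32362, -0.500525)  len=0.4403
  (v9,v13,v14) [+--] → (0.8295, 1.32362, -0.500525)–(0.8295, 1.59799, -0.5897)  len=0.2885
  (v9,v14,v5) [+-+] → (0.8295, 1.59799, -0.5897)–(0.8295, 1.81003, -0.297806)  len=0.3608
  (v5,v14,v10) [+--] → (0.8295, 1.81003, -0.297806)–(0.8295, 2.02638, 0)  len=0.3681
  (v30,v35,v31) [-+-] → (0.8295, -2.02638, 0)–(0.8295, -1.81003, 0.297806)  len=0.3681
  (v31,v35,v36) [-++] → (0.8295, -1.81003, 0.297806)–(0.8295, -1.59799, 0.5897)  len=0.3608
  (v31,v36,v32) [-+-] → (0.8295, -1.59799, 0.5897)–(0.8295, -1.32362, 0.500525)  len=0.2885
  (v32,v36,v37) [-++] → (0.8295, -1.32362, 0.500525)–(0.8295, -0.904873, 0.3644)  len=0.4403
  (v32,v37,v33) [-+-] → (0.8295, -0.904873, 0.3644)–(0.8295, -0.904873, 0.320398)  len=0.0440
  (v33,v37,v38) [-++] → (0.8295, -0.904873, 0.320398)–(0.8295, -0.904873, -0.3644)  len=0.6848
  (v33,v38,v34) [-+-] → (0.8295, -0.904873, -0.3644)–(0.8295, -0.946726, -0.378003)  len=0.0440
  (v34,v38,v39) [-++] → (0.8295, -0.946726, -0.378003)–(0.8295, -1.59799, -0.5897)  len=0.6848
  (v34,v39,v30) [-+-] → (0.8295, -1.59799, -0.5897)–(0.8295, -1.76756, -0.356294)  len=0.2885
  (v30,v39,v35) [-++] → (0.8295, -1.76756, -0.356294)–(0.8295, -2.02638, 0)  len=0.4404

Chained into 2 loop(s):
  loop 1: 10 segments, perimeter = 3.6442
  loop 2: 10 segments, perimeter = 3.6442
Total perimeter = 7.288

loops=2 perimeter=7.288


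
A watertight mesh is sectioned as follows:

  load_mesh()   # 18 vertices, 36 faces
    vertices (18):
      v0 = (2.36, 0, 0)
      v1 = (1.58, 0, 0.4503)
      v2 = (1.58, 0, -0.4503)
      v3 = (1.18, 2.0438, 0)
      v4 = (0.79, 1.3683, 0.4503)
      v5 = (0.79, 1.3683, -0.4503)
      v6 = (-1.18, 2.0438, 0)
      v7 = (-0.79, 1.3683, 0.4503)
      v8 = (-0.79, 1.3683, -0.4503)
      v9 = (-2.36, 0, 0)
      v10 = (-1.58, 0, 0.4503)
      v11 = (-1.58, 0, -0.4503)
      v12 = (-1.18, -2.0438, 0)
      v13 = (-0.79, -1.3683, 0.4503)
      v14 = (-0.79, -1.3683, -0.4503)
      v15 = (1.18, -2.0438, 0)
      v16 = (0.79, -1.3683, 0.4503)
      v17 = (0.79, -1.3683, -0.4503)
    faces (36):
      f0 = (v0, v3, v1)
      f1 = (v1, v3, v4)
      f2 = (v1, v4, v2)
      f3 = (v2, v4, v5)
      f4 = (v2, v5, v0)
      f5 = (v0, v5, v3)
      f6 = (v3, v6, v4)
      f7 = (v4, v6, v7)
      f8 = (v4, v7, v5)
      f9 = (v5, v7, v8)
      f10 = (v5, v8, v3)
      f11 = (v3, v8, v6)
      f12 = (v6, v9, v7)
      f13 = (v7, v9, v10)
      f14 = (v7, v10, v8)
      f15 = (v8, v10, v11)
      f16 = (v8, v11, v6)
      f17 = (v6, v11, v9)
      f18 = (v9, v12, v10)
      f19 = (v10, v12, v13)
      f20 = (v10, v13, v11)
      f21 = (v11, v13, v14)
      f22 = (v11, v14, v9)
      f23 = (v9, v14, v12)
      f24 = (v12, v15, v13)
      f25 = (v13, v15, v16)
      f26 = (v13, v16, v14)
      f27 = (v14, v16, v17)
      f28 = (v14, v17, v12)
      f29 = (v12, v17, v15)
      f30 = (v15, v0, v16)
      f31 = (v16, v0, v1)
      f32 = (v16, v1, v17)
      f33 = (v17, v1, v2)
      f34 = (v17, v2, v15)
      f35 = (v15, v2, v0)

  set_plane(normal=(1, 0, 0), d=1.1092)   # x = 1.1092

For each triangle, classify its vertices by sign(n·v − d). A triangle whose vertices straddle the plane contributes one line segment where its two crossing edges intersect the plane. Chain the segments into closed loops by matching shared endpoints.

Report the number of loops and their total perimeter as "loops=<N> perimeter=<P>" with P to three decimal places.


Straddling triangles (16 of 36):
  (v1,v3,v4) [++-] → (1.1092, 1.92117, 0.0817468)–(1.1092, 0.815438, 0.4503)  len=1.1655
  (v1,v4,v2) [+-+] → (1.1092, 0.815438, 0.4503)–(1.1092, 0.815438, 0.086412)  len=0.3639
  (v2,v4,v5) [+--] → (1.1092, 0.815438, 0.086412)–(1.1092, 0.815438, -0.4503)  len=0.5367
  (v2,v5,v0) [+-+] → (1.1092, 0.815438, -0.4503)–(1.1092, 1.09011, -0.358749)  len=0.2895
  (v0,v5,v3) [+-+] → (1.1092, 1.09011, -0.358749)–(1.1092, 1.92117, -0.0817468)  len=0.8760
  (v3,v6,v4) [+--] → (1.1092, 2.0438, 0)–(1.1092, 1.92117, 0.0817468)  len=0.1474
  (v5,v8,v3) [--+] → (1.1092, 2.01952, -0.0161834)–(1.1092, 1.92117, -0.0817468)  len=0.1182
  (v3,v8,v6) [+--] → (1.1092, 2.01952, -0.0161834)–(1.1092, 2.0438, 0)  len=0.0292
  (v12,v15,v13) [-+-] → (1.1092, -2.0438, 0)–(1.1092, -2.01952, 0.0161834)  len=0.0292
  (v13,v15,v16) [-+-] → (1.1092, -2.01952, 0.0161834)–(1.1092, -1.92117, 0.0817468)  len=0.1182
  (v12,v17,v15) [--+] → (1.1092, -1.92117, -0.0817468)–(1.1092, -2.0438, 0)  len=0.1474
  (v15,v0,v16) [++-] → (1.1092, -1.09011, 0.358749)–(1.1092, -1.92117, 0.0817468)  len=0.8760
  (v16,v0,v1) [-++] → (1.1092, -1.09011, 0.358749)–(1.1092, -0.815438, 0.4503)  len=0.2895
  (v16,v1,v17) [-+-] → (1.1092, -0.815438, 0.4503)–(1.1092, -0.815438, -0.086412)  len=0.5367
  (v17,v1,v2) [-++] → (1.1092, -0.815438, -0.086412)–(1.1092, -0.815438, -0.4503)  len=0.3639
  (v17,v2,v15) [-++] → (1.1092, -0.815438, -0.4503)–(1.1092, -1.92117, -0.0817468)  len=1.1655

Chained into 2 loop(s):
  loop 1: 8 segments, perimeter = 3.5264
  loop 2: 8 segments, perimeter = 3.5264
Total perimeter = 7.053

loops=2 perimeter=7.053


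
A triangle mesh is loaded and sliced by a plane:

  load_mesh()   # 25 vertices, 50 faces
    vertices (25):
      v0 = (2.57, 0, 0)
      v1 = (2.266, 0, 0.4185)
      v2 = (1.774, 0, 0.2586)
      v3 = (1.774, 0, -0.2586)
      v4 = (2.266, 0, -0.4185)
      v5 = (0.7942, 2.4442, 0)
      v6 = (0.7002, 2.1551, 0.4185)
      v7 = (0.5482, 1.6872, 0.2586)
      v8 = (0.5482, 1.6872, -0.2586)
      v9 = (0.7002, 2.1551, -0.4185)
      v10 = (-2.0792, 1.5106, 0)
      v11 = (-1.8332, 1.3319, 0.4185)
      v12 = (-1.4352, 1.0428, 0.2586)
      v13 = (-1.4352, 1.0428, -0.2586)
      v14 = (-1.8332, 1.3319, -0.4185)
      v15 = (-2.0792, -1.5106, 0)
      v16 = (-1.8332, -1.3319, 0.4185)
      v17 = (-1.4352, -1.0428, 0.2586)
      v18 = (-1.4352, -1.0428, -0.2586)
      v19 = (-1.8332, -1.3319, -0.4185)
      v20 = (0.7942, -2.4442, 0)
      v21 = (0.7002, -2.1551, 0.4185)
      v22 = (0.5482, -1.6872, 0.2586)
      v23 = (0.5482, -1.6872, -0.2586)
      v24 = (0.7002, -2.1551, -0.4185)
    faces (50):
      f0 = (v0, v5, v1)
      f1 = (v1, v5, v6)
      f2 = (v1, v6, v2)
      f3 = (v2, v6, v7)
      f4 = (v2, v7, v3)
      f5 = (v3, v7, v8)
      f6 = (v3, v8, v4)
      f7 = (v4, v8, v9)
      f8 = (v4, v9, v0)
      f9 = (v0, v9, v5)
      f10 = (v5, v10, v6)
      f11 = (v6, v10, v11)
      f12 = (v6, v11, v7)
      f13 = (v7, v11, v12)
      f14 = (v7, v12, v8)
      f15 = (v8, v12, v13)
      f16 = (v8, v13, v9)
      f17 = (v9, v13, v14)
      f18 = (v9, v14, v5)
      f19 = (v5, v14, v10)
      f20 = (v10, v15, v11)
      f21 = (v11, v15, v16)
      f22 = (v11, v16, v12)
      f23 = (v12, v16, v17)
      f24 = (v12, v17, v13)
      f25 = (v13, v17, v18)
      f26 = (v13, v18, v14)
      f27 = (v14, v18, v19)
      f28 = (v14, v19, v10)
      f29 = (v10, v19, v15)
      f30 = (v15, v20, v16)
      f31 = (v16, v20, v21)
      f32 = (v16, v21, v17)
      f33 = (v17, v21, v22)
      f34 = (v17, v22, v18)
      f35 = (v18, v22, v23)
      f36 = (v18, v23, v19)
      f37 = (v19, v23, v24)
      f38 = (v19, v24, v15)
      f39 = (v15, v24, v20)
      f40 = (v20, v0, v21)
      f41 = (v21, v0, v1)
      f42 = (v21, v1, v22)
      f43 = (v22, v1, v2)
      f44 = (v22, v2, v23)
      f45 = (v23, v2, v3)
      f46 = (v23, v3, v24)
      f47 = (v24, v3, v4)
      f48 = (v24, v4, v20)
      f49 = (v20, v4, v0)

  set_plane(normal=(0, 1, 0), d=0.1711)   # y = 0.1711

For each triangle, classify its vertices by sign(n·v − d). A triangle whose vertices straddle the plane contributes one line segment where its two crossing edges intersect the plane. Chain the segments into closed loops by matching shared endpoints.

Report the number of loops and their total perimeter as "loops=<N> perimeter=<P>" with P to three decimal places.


loops=2 perimeter=4.932

Straddling triangles (20 of 50):
  (v0,v5,v1) [-+-] → (2.44569, 0.1711, 0)–(2.16297, 0.1711, 0.389204)  len=0.4811
  (v1,v5,v6) [-++] → (2.16297, 0.1711, 0.389204)–(2.14169, 0.1711, 0.4185)  len=0.0362
  (v1,v6,v2) [-+-] → (2.14169, 0.1711, 0.4185)–(1.68875, 0.1711, 0.271295)  len=0.4763
  (v2,v6,v7) [-++] → (1.68875, 0.1711, 0.271295)–(1.64969, 0.1711, 0.2586)  len=0.0411
  (v2,v7,v3) [-+-] → (1.64969, 0.1711, 0.2586)–(1.64969, 0.1711, -0.20615)  len=0.4648
  (v3,v7,v8) [-++] → (1.64969, 0.1711, -0.20615)–(1.64969, 0.1711, -0.2586)  len=0.0524
  (v3,v8,v4) [-+-] → (1.64969, 0.1711, -0.2586)–(2.0918, 0.1711, -0.402284)  len=0.4649
  (v4,v8,v9) [-++] → (2.0918, 0.1711, -0.402284)–(2.14169, 0.1711, -0.4185)  len=0.0525
  (v4,v9,v0) [-+-] → (2.14169, 0.1711, -0.4185)–(2.42155, 0.1711, -0.033226)  len=0.4762
  (v0,v9,v5) [-++] → (2.42155, 0.1711, -0.033226)–(2.44569, 0.1711, 0)  len=0.0411
  (v10,v15,v11) [+-+] → (-2.0792, 0.1711, 0)–(-1.93366, 0.1711, 0.247596)  len=0.2872
  (v11,v15,v16) [+--] → (-1.93366, 0.1711, 0.247596)–(-1.8332, 0.1711, 0.4185)  len=0.1982
  (v11,v16,v12) [+-+] → (-1.8332, 0.1711, 0.4185)–(-1.5813, 0.1711, 0.317296)  len=0.2715
  (v12,v16,v17) [+--] → (-1.5813, 0.1711, 0.317296)–(-1.4352, 0.1711, 0.2586)  len=0.1574
  (v12,v17,v13) [+-+] → (-1.4352, 0.1711, 0.2586)–(-1.4352, 0.1711, -0.0424304)  len=0.3010
  (v13,v17,v18) [+--] → (-1.4352, 0.1711, -0.0424304)–(-1.4352, 0.1711, -0.2586)  len=0.2162
  (v13,v18,v14) [+-+] → (-1.4352, 0.1711, -0.2586)–(-1.63865, 0.1711, -0.340338)  len=0.2193
  (v14,v18,v19) [+--] → (-1.63865, 0.1711, -0.340338)–(-1.8332, 0.1711, -0.4185)  len=0.2097
  (v14,v19,v10) [+-+] → (-1.8332, 0.1711, -0.4185)–(-1.96327, 0.1711, -0.197214)  len=0.2567
  (v10,v19,v15) [+--] → (-1.96327, 0.1711, -0.197214)–(-2.0792, 0.1711, 0)  len=0.2288

Chained into 2 loop(s):
  loop 1: 10 segments, perimeter = 2.5864
  loop 2: 10 segments, perimeter = 2.3459
Total perimeter = 4.932


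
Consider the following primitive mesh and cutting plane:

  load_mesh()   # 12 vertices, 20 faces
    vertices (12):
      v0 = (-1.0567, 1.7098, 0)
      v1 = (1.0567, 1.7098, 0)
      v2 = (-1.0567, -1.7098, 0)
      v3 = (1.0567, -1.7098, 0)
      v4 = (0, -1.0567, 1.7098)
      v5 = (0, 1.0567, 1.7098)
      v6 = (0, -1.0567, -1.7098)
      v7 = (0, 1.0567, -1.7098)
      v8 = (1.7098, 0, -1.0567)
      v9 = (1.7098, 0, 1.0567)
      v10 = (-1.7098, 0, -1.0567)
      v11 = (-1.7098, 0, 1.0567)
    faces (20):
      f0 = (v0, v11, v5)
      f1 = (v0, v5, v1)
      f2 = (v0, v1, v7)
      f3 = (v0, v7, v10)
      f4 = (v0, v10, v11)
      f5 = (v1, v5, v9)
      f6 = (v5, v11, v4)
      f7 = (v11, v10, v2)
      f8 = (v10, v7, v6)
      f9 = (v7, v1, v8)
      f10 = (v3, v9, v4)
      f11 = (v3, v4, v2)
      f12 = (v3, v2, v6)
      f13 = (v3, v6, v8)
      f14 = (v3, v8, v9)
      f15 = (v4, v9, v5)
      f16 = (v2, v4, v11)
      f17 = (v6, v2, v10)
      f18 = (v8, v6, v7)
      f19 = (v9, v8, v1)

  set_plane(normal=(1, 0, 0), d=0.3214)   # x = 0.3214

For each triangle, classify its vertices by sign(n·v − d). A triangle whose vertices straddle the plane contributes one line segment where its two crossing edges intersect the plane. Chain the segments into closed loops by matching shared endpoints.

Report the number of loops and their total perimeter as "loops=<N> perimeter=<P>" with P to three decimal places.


Straddling triangles (10 of 20):
  (v0,v5,v1) [--+] → (0.3214, 1.25534, 1.18976)–(0.3214, 1.7098, 0)  len=1.2736
  (v0,v1,v7) [-+-] → (0.3214, 1.7098, 0)–(0.3214, 1.25534, -1.18976)  len=1.2736
  (v1,v5,v9) [+-+] → (0.3214, 1.25534, 1.18976)–(0.3214, 0.858067, 1.58703)  len=0.5618
  (v7,v1,v8) [-++] → (0.3214, 1.25534, -1.18976)–(0.3214, 0.858067, -1.58703)  len=0.5618
  (v3,v9,v4) [++-] → (0.3214, -0.858067, 1.58703)–(0.3214, -1.25534, 1.18976)  len=0.5618
  (v3,v4,v2) [+--] → (0.3214, -1.25534, 1.18976)–(0.3214, -1.7098, 0)  len=1.2736
  (v3,v2,v6) [+--] → (0.3214, -1.7098, 0)–(0.3214, -1.25534, -1.18976)  len=1.2736
  (v3,v6,v8) [+-+] → (0.3214, -1.25534, -1.18976)–(0.3214, -0.858067, -1.58703)  len=0.5618
  (v4,v9,v5) [-+-] → (0.3214, -0.858067, 1.58703)–(0.3214, 0.858067, 1.58703)  len=1.7161
  (v8,v6,v7) [+--] → (0.3214, -0.858067, -1.58703)–(0.3214, 0.858067, -1.58703)  len=1.7161

Chained into 1 loop(s):
  loop 1: 10 segments, perimeter = 10.7740
Total perimeter = 10.774

loops=1 perimeter=10.774


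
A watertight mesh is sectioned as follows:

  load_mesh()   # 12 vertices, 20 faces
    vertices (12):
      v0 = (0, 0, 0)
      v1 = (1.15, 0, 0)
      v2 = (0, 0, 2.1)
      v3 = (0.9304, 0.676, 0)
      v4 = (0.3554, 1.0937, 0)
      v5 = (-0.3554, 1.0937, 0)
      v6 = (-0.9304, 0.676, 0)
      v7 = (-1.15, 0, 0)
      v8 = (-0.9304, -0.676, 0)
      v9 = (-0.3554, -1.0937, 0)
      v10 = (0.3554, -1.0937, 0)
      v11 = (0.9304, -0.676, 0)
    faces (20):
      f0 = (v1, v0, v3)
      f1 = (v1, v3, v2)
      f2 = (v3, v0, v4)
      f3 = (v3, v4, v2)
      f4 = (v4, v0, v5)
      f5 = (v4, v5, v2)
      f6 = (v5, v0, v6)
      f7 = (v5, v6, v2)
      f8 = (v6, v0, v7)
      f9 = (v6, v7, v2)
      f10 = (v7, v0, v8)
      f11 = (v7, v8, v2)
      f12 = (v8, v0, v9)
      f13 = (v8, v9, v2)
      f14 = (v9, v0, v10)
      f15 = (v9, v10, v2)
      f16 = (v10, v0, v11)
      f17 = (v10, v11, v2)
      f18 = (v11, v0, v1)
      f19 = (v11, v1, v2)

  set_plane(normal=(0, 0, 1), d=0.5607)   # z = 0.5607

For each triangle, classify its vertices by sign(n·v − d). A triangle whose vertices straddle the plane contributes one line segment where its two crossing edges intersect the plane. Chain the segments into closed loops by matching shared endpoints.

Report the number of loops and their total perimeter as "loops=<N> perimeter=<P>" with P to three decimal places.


Straddling triangles (10 of 20):
  (v1,v3,v2) [--+] → (0.681983, 0.495508, 0.5607)–(0.84295, 0, 0.5607)  len=0.5210
  (v3,v4,v2) [--+] → (0.260508, 0.801682, 0.5607)–(0.681983, 0.495508, 0.5607)  len=0.5209
  (v4,v5,v2) [--+] → (-0.260508, 0.801682, 0.5607)–(0.260508, 0.801682, 0.5607)  len=0.5210
  (v5,v6,v2) [--+] → (-0.681983, 0.495508, 0.5607)–(-0.260508, 0.801682, 0.5607)  len=0.5209
  (v6,v7,v2) [--+] → (-0.84295, 0, 0.5607)–(-0.681983, 0.495508, 0.5607)  len=0.5210
  (v7,v8,v2) [--+] → (-0.681983, -0.495508, 0.5607)–(-0.84295, 0, 0.5607)  len=0.5210
  (v8,v9,v2) [--+] → (-0.260508, -0.801682, 0.5607)–(-0.681983, -0.495508, 0.5607)  len=0.5209
  (v9,v10,v2) [--+] → (0.260508, -0.801682, 0.5607)–(-0.260508, -0.801682, 0.5607)  len=0.5210
  (v10,v11,v2) [--+] → (0.681983, -0.495508, 0.5607)–(0.260508, -0.801682, 0.5607)  len=0.5209
  (v11,v1,v2) [--+] → (0.84295, 0, 0.5607)–(0.681983, -0.495508, 0.5607)  len=0.5210

Chained into 1 loop(s):
  loop 1: 10 segments, perimeter = 5.2098
Total perimeter = 5.210

loops=1 perimeter=5.210


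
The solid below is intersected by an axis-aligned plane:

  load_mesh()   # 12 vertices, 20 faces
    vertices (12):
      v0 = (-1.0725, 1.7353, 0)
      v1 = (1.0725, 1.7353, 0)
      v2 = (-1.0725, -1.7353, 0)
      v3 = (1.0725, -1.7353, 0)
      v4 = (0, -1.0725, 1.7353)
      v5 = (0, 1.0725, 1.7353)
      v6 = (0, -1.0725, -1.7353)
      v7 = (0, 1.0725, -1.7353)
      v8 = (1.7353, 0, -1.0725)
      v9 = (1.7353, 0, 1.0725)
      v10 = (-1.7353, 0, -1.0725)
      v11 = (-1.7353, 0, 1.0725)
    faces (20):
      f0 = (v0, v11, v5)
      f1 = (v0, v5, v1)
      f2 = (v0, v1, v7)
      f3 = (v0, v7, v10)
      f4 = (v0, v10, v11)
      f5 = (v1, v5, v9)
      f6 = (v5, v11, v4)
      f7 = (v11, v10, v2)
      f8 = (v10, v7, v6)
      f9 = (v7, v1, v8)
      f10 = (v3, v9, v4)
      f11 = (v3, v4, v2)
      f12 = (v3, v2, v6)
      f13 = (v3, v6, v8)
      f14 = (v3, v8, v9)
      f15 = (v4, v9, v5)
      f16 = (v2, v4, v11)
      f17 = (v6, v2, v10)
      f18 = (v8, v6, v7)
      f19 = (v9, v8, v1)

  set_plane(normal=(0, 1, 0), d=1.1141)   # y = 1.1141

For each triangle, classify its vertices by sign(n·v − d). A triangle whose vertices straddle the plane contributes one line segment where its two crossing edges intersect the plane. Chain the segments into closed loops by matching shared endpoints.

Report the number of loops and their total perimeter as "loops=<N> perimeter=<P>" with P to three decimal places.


Straddling triangles (8 of 20):
  (v0,v11,v5) [+--] → (-1.30977, 1.1141, 0.383932)–(-0.0673144, 1.1141, 1.62639)  len=1.7571
  (v0,v5,v1) [+-+] → (-0.0673144, 1.1141, 1.62639)–(0.0673144, 1.1141, 1.62639)  len=0.1346
  (v0,v1,v7) [++-] → (0.0673144, 1.1141, -1.62639)–(-0.0673144, 1.1141, -1.62639)  len=0.1346
  (v0,v7,v10) [+--] → (-0.0673144, 1.1141, -1.62639)–(-1.30977, 1.1141, -0.383932)  len=1.7571
  (v0,v10,v11) [+--] → (-1.30977, 1.1141, -0.383932)–(-1.30977, 1.1141, 0.383932)  len=0.7679
  (v1,v5,v9) [+--] → (0.0673144, 1.1141, 1.62639)–(1.30977, 1.1141, 0.383932)  len=1.7571
  (v7,v1,v8) [-+-] → (0.0673144, 1.1141, -1.62639)–(1.30977, 1.1141, -0.383932)  len=1.7571
  (v9,v8,v1) [--+] → (1.30977, 1.1141, -0.383932)–(1.30977, 1.1141, 0.383932)  len=0.7679

Chained into 1 loop(s):
  loop 1: 8 segments, perimeter = 8.8334
Total perimeter = 8.833

loops=1 perimeter=8.833


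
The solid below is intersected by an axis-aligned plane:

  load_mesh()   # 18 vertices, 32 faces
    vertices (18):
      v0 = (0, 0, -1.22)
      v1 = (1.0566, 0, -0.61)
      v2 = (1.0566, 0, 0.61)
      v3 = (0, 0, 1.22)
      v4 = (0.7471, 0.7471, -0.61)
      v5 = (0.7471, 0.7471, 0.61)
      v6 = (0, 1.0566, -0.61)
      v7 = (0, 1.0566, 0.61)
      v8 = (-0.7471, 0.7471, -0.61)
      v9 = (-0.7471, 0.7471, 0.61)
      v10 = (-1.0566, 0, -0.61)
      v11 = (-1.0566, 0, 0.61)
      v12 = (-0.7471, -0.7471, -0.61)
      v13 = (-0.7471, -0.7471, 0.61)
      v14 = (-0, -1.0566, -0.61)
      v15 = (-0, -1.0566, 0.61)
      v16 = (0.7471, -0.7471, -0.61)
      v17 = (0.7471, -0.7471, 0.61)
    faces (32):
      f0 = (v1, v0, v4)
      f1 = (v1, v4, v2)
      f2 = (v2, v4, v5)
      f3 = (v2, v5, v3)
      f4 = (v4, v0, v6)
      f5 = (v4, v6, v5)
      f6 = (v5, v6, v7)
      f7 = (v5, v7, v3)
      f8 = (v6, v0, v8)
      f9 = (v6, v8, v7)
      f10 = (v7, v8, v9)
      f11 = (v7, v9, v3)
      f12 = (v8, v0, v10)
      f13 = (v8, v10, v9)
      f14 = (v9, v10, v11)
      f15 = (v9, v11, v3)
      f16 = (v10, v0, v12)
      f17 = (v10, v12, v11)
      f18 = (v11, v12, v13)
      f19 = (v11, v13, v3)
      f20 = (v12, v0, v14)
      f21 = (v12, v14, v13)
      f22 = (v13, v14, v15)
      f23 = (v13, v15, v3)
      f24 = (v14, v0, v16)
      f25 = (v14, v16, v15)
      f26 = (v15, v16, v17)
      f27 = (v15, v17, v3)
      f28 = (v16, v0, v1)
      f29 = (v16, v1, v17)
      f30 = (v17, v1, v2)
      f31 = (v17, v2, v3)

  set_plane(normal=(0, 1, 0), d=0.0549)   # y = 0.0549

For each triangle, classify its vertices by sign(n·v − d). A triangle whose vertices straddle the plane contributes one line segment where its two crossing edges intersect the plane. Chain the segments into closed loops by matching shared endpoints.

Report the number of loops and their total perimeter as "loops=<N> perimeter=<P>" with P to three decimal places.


loops=1 perimeter=7.187

Straddling triangles (12 of 32):
  (v1,v0,v4) [--+] → (0.0549, 0.0549, -1.17517)–(1.03386, 0.0549, -0.61)  len=1.1304
  (v1,v4,v2) [-+-] → (1.03386, 0.0549, -0.61)–(1.03386, 0.0549, 0.520349)  len=1.1303
  (v2,v4,v5) [-++] → (1.03386, 0.0549, 0.520349)–(1.03386, 0.0549, 0.61)  len=0.0897
  (v2,v5,v3) [-+-] → (1.03386, 0.0549, 0.61)–(0.0549, 0.0549, 1.17517)  len=1.1304
  (v4,v0,v6) [+-+] → (0.0549, 0.0549, -1.17517)–(0, 0.0549, -1.1883)  len=0.0564
  (v5,v7,v3) [++-] → (0, 0.0549, 1.1883)–(0.0549, 0.0549, 1.17517)  len=0.0564
  (v6,v0,v8) [+-+] → (0, 0.0549, -1.1883)–(-0.0549, 0.0549, -1.17517)  len=0.0564
  (v7,v9,v3) [++-] → (-0.0549, 0.0549, 1.17517)–(0, 0.0549, 1.1883)  len=0.0564
  (v8,v0,v10) [+--] → (-0.0549, 0.0549, -1.17517)–(-1.03386, 0.0549, -0.61)  len=1.1304
  (v8,v10,v9) [+-+] → (-1.03386, 0.0549, -0.61)–(-1.03386, 0.0549, -0.520349)  len=0.0897
  (v9,v10,v11) [+--] → (-1.03386, 0.0549, -0.520349)–(-1.03386, 0.0549, 0.61)  len=1.1303
  (v9,v11,v3) [+--] → (-1.03386, 0.0549, 0.61)–(-0.0549, 0.0549, 1.17517)  len=1.1304

Chained into 1 loop(s):
  loop 1: 12 segments, perimeter = 7.1873
Total perimeter = 7.187


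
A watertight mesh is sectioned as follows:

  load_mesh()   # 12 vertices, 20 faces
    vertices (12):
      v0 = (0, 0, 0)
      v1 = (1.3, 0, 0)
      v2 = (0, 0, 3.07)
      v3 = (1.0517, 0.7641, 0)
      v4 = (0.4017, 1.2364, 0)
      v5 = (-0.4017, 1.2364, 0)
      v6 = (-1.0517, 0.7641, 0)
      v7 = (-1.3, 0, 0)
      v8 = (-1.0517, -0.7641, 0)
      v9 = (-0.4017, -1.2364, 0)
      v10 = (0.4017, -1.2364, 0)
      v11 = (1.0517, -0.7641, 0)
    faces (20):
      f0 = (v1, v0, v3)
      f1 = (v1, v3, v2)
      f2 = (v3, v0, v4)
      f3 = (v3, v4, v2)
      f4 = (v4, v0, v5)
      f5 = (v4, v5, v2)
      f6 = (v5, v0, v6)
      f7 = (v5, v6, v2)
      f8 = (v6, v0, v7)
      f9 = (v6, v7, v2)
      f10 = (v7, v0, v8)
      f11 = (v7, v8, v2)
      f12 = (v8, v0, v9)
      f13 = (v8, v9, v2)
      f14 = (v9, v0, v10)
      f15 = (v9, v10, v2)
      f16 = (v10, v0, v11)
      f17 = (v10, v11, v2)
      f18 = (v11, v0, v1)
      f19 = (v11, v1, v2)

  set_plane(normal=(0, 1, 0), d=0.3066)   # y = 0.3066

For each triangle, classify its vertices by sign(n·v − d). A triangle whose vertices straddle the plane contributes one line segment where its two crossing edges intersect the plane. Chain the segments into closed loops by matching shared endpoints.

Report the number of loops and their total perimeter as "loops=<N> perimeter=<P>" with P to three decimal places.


Straddling triangles (10 of 20):
  (v1,v0,v3) [--+] → (0.422001, 0.3066, 0)–(1.20037, 0.3066, 0)  len=0.7784
  (v1,v3,v2) [-+-] → (1.20037, 0.3066, 0)–(0.422001, 0.3066, 1.83814)  len=1.9962
  (v3,v0,v4) [+-+] → (0.422001, 0.3066, 0)–(0.0996128, 0.3066, 0)  len=0.3224
  (v3,v4,v2) [++-] → (0.0996128, 0.3066, 2.30871)–(0.422001, 0.3066, 1.83814)  len=0.5704
  (v4,v0,v5) [+-+] → (0.0996128, 0.3066, 0)–(-0.0996128, 0.3066, 0)  len=0.1992
  (v4,v5,v2) [++-] → (-0.0996128, 0.3066, 2.30871)–(0.0996128, 0.3066, 2.30871)  len=0.1992
  (v5,v0,v6) [+-+] → (-0.0996128, 0.3066, 0)–(-0.422001, 0.3066, 0)  len=0.3224
  (v5,v6,v2) [++-] → (-0.422001, 0.3066, 1.83814)–(-0.0996128, 0.3066, 2.30871)  len=0.5704
  (v6,v0,v7) [+--] → (-0.422001, 0.3066, 0)–(-1.20037, 0.3066, 0)  len=0.7784
  (v6,v7,v2) [+--] → (-1.20037, 0.3066, 0)–(-0.422001, 0.3066, 1.83814)  len=1.9962

Chained into 1 loop(s):
  loop 1: 10 segments, perimeter = 7.7331
Total perimeter = 7.733

loops=1 perimeter=7.733
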